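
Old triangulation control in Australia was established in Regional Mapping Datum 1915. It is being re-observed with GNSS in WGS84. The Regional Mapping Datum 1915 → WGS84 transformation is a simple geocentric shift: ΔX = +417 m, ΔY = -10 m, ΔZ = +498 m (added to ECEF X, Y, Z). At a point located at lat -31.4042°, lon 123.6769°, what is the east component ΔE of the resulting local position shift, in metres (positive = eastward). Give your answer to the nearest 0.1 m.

At φ = -31.4042°, λ = 123.6769°: sin φ = -0.521072, cos φ = 0.853513, sin λ = 0.832178, cos λ = -0.554509.
ΔE = −sin λ·ΔX + cos λ·ΔY = −(0.832178)·(417) + (-0.554509)·(-10) = -341.47 m.

ΔE = -341.5 m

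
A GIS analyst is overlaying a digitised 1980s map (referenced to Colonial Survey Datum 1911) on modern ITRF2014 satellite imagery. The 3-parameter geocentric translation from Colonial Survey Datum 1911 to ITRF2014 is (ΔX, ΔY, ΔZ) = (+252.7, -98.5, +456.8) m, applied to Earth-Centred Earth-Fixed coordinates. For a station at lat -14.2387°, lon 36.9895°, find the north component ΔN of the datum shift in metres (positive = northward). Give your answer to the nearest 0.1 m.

ΔN = 477.8 m

At φ = -14.2387°, λ = 36.9895°: sin φ = -0.245962, cos φ = 0.969279, sin λ = 0.601669, cos λ = 0.798746.
ΔN = −sin φ cos λ·ΔX − sin φ sin λ·ΔY + cos φ·ΔZ = −(-0.245962)(0.798746)(252.7) − (-0.245962)(0.601669)(-98.5) + (0.969279)(456.8) = 477.84 m.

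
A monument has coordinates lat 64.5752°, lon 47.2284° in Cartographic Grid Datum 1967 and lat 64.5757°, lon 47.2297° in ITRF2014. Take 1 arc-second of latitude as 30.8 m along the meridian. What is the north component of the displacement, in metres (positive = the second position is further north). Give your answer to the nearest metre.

ΔN = 55 m

Δφ = 64.5757° − 64.5752° = +0.0005°; Δλ = 47.2297° − 47.2284° = +0.0013°.
1° of latitude = 3600 × 30.80 = 110880 m.
ΔN = Δφ × 110880 = 55.4 m; ΔE = Δλ × 110880 × cos(64.5752°) = +0.0013 × 110880 × 0.429326 = 61.9 m.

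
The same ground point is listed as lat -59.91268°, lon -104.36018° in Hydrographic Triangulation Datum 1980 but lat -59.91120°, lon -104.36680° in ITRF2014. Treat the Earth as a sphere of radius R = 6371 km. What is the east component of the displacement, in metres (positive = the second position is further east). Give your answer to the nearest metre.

Δφ = -59.91120° − -59.91268° = +0.00148°; Δλ = -104.36680° − -104.36018° = -0.00662°.
1° along a meridian = πR/180 = 111195 m.
ΔN = Δφ × 111195 = 164.6 m; ΔE = Δλ × 111195 × cos(-59.91268°) = -0.00662 × 111195 × 0.501319 = -369.0 m.

ΔE = -369 m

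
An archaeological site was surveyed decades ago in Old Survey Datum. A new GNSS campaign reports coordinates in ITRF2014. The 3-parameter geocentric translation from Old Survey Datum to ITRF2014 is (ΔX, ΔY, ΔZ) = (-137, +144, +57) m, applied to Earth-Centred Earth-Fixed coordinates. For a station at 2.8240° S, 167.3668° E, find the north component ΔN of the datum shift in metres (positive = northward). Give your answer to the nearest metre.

The local north axis is (−sin φ cos λ, −sin φ sin λ, cos φ), giving ΔN = 6.586 + 1.552 + 56.931 = 65.07 m.

ΔN = 65 m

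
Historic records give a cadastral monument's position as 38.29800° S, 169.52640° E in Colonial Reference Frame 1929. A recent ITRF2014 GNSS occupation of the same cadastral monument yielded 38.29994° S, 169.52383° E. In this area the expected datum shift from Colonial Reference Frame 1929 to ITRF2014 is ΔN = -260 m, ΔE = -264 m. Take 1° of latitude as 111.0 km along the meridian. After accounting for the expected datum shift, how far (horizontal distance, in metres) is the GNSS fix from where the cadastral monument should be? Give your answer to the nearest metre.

60 m

Observed coordinate differences: Δφ = -0.00194°, Δλ = -0.00257°.
Converting to metres (1° lat = 111000 m, cos φ = 0.784798): observed ΔN = -215.3 m, observed ΔE = -223.9 m.
Subtracting the expected shift leaves a residual of -215.3 − (-260) = 44.7 m north and -223.9 − (-264) = 40.1 m east.
Residual distance = √(44.7² + 40.1²) = 60.0 m.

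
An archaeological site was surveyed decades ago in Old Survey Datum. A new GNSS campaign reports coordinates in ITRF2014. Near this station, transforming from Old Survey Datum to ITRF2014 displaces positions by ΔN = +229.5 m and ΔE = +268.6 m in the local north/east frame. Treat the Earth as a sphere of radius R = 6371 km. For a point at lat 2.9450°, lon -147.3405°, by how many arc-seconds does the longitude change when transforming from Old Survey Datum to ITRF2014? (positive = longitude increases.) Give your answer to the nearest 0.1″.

Δλ = 8.7″

At latitude 2.9450°, cos φ = 0.998679.
One radian of longitude at latitude φ spans R cos φ, so Δλ = ΔE / (R cos φ) = 268.6 / (6371000 × 0.998679) = 4.2216e-05 rad = 8.708″.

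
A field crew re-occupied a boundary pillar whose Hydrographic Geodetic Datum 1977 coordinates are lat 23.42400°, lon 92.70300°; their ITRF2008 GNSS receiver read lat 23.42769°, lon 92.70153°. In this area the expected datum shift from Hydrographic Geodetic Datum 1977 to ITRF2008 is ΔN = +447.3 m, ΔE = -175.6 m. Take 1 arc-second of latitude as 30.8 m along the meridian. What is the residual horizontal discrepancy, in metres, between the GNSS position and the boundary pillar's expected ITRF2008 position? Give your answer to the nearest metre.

46 m

Observed coordinate differences: Δφ = +0.00369°, Δλ = -0.00147°.
Converting to metres (1° lat = 110880 m, cos φ = 0.917588): observed ΔN = 409.1 m, observed ΔE = -149.6 m.
Subtracting the expected shift leaves a residual of 409.1 − (447.3) = -38.2 m north and -149.6 − (-175.6) = 26.0 m east.
Residual distance = √((-38.2)² + 26.0²) = 46.2 m.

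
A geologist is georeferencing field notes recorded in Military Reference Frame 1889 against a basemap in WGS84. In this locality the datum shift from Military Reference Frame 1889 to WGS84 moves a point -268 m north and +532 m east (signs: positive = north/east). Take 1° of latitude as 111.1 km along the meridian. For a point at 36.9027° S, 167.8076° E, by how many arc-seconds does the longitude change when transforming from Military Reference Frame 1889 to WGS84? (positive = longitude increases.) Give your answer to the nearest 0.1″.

Δλ = 21.6″

At latitude -36.9027°, cos φ = 0.799656.
1° of longitude at this latitude = 111.1 × cos φ = 88.84 km, so Δλ = 532.0 / 88841.8 = 0.0059882° = 21.557″.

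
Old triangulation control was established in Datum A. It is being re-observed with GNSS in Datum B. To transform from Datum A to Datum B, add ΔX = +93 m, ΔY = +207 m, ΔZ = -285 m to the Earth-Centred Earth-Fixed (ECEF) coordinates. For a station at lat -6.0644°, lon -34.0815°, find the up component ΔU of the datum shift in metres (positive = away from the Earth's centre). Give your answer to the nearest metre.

The local up (radial) axis is (cos φ cos λ, cos φ sin λ, sin φ), giving ΔU = 76.595 − 115.348 + 30.109 = -8.64 m.

ΔU = -9 m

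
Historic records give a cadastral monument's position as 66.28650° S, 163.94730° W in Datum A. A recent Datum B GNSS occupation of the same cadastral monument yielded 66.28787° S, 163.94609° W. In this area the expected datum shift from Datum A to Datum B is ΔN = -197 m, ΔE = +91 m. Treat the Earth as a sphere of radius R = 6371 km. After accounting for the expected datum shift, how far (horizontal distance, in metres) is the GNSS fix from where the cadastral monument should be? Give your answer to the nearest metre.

Observed coordinate differences: Δφ = -0.00137°, Δλ = +0.00121°.
Converting to metres (1° lat = 111195 m, cos φ = 0.402164): observed ΔN = -152.3 m, observed ΔE = 54.1 m.
Subtracting the expected shift leaves a residual of -152.3 − (-197) = 44.7 m north and 54.1 − (91) = -36.9 m east.
Residual distance = √(44.7² + (-36.9)²) = 57.9 m.

58 m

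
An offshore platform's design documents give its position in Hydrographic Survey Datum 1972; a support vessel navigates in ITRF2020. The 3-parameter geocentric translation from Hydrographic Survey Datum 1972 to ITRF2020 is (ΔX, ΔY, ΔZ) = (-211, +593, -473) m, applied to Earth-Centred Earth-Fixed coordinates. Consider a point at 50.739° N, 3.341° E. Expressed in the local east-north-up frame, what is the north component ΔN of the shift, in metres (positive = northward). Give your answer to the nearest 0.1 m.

ΔN = -163.0 m

At φ = 50.739°, λ = 3.341°: sin φ = 0.774271, cos φ = 0.632854, sin λ = 0.058278, cos λ = 0.998300.
ΔN = −sin φ cos λ·ΔX − sin φ sin λ·ΔY + cos φ·ΔZ = −(0.774271)(0.998300)(-211) − (0.774271)(0.058278)(593) + (0.632854)(-473) = -163.00 m.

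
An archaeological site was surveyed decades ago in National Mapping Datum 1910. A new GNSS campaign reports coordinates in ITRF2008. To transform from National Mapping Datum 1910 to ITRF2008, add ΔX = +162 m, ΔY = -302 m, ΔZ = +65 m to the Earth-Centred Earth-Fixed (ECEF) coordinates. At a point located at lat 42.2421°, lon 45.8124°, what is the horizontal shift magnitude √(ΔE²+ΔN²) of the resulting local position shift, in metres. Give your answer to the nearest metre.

The local east axis at (φ, λ) is (−sin λ, cos λ, 0), so ΔE = −sin(45.8124°)·162 + cos(45.8124°)·(-302) = -326.66 m.
The local north axis is (−sin φ cos λ, −sin φ sin λ, cos φ), giving ΔN = -75.909 + 145.581 + 48.120 = 117.79 m.
Horizontal magnitude = √(ΔE² + ΔN²) = √((-326.66)² + 117.79²) = 347.25 m.

347 m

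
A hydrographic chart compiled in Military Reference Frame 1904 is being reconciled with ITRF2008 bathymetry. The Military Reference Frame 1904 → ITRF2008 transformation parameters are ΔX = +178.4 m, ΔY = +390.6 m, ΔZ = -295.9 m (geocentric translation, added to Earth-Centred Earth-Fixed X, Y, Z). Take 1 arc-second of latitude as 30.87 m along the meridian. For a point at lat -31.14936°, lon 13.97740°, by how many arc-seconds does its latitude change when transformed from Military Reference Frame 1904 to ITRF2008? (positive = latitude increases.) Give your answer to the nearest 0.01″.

Δφ = -3.72″

sin φ = -0.517271, cos φ = 0.855822, sin λ = 0.241539, cos λ = 0.970391.
North component: ΔN = −sin φ cos λ·ΔX − sin φ sin λ·ΔY + cos φ·ΔZ = −(-0.517271)(0.970391)(178.4) − (-0.517271)(0.241539)(390.6) + (0.855822)(-295.9) = -114.89 m.
1° of latitude spans 3600 × 30.87 = 111132 m, so Δφ = -114.89 / 111132 × 3600 = -3.722″.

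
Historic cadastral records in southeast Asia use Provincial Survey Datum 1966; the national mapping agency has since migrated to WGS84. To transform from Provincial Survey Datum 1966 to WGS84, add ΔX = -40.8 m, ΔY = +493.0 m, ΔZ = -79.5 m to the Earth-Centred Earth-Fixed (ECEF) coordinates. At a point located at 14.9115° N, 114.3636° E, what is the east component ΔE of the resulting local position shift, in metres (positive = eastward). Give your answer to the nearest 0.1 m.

ΔE = -166.2 m

At φ = 14.9115°, λ = 114.3636°: sin φ = 0.257327, cos φ = 0.966324, sin λ = 0.910946, cos λ = -0.412526.
ΔE = −sin λ·ΔX + cos λ·ΔY = −(0.910946)·(-40.8) + (-0.412526)·(493.0) = -166.21 m.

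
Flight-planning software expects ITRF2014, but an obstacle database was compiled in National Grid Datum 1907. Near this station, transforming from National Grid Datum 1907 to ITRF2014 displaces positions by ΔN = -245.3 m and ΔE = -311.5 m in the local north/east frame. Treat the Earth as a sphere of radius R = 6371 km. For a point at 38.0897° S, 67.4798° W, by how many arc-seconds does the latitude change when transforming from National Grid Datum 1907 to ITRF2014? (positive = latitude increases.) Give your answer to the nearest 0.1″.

Δφ = -7.9″

On a sphere of radius R, 1 rad of latitude = R, so Δφ = ΔN / R = -245.3 / 6371000 = -3.8503e-05 rad = -7.942″.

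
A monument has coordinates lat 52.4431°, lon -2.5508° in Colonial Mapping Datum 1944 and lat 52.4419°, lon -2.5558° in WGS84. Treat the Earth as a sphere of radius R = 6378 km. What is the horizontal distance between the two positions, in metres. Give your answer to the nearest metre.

365 m

Δφ = 52.4419° − 52.4431° = -0.0012°; Δλ = -2.5558° − -2.5508° = -0.0050°.
1° along a meridian = πR/180 = 111317 m.
ΔN = Δφ × 111317 = -133.6 m; ΔE = Δλ × 111317 × cos(52.4431°) = -0.0050 × 111317 × 0.609549 = -339.3 m.
Distance = √(ΔE² + ΔN²) = √((-339.3)² + (-133.6)²) = 364.6 m.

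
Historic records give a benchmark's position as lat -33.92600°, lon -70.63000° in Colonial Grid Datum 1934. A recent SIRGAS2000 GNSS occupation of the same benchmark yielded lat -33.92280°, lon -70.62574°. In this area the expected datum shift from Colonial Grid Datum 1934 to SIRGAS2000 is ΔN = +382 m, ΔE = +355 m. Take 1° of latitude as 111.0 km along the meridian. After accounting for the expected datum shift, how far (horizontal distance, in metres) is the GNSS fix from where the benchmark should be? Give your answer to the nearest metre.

Observed coordinate differences: Δφ = +0.00320°, Δλ = +0.00426°.
Converting to metres (1° lat = 111000 m, cos φ = 0.829759): observed ΔN = 355.2 m, observed ΔE = 392.4 m.
Subtracting the expected shift leaves a residual of 355.2 − (382) = -26.8 m north and 392.4 − (355) = 37.4 m east.
Residual distance = √((-26.8)² + 37.4²) = 46.0 m.

46 m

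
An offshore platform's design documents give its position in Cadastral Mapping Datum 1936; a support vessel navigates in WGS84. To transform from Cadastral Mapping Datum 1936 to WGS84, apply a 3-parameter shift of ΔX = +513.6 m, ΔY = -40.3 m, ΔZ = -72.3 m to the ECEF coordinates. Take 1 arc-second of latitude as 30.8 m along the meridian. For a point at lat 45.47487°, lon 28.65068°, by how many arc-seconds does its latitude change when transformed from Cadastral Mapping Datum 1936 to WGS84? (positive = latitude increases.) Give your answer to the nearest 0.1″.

sin φ = 0.712943, cos φ = 0.701222, sin λ = 0.479468, cos λ = 0.877559.
North component: ΔN = −sin φ cos λ·ΔX − sin φ sin λ·ΔY + cos φ·ΔZ = −(0.712943)(0.877559)(513.6) − (0.712943)(0.479468)(-40.3) + (0.701222)(-72.3) = -358.26 m.
1° of latitude spans 3600 × 30.80 = 110880 m, so Δφ = -358.26 / 110880 × 3600 = -11.632″.

Δφ = -11.6″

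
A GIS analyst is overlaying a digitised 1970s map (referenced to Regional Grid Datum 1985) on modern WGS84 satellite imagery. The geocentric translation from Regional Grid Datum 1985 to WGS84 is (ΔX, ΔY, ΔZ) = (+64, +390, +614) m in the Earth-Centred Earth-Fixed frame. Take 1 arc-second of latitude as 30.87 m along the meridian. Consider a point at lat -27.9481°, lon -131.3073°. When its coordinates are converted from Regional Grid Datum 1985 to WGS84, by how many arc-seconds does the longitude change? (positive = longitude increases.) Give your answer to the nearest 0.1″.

Δλ = -7.7″

sin φ = -0.468672, cos φ = 0.883372, sin λ = -0.751180, cos λ = -0.660097.
East component: ΔE = −sin λ·ΔX + cos λ·ΔY = −(-0.751180)(64) + (-0.660097)(390) = -209.36 m.
1° of latitude spans 3600 × 30.87 = 111132 m; at latitude φ, 1° of longitude spans that × cos φ = 98171.0 m, so Δλ = -209.36 / 98171.0 × 3600 = -7.677″.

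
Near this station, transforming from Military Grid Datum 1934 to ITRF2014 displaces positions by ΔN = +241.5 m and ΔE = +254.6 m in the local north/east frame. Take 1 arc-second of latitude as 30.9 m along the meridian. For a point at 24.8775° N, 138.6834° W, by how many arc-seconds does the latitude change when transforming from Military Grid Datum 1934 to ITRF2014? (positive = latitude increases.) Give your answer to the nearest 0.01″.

1″ of latitude = 30.90 m, so Δφ = 241.5 / 30.90 = 7.816″.

Δφ = 7.82″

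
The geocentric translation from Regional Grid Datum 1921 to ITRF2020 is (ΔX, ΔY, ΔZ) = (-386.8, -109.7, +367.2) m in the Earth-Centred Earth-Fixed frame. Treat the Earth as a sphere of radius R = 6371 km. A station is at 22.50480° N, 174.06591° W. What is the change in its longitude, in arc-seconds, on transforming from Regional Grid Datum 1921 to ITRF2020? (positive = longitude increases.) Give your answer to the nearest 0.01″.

sin φ = 0.382761, cos φ = 0.923847, sin λ = -0.103384, cos λ = -0.994641.
East component: ΔE = −sin λ·ΔX + cos λ·ΔY = −(-0.103384)(-386.8) + (-0.994641)(-109.7) = 69.12 m.
1° of latitude spans πR/180 = 111195 m; at latitude φ, 1° of longitude spans that × cos φ = 102727.2 m, so Δλ = 69.12 / 102727.2 × 3600 = 2.422″.

Δλ = 2.42″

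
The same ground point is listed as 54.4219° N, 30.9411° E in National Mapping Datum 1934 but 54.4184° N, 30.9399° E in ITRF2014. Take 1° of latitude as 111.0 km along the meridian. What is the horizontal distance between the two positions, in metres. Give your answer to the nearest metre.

396 m

Δφ = 54.4184° − 54.4219° = -0.0035°; Δλ = 30.9399° − 30.9411° = -0.0012°.
ΔN = Δφ × 111000 = -388.5 m; ΔE = Δλ × 111000 × cos(54.4219°) = -0.0012 × 111000 × 0.581812 = -77.5 m.
Distance = √(ΔE² + ΔN²) = √((-77.5)² + (-388.5)²) = 396.2 m.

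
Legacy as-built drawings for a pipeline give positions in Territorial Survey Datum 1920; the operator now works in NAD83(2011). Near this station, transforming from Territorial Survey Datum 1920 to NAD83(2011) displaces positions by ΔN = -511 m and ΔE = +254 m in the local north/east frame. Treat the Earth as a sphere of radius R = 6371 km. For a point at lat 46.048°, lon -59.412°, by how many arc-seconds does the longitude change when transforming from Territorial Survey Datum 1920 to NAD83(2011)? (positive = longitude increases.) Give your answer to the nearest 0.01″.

Δλ = 11.85″

At latitude 46.048°, cos φ = 0.694055.
One radian of longitude at latitude φ spans R cos φ, so Δλ = ΔE / (R cos φ) = 254.0 / (6371000 × 0.694055) = 5.7442e-05 rad = 11.848″.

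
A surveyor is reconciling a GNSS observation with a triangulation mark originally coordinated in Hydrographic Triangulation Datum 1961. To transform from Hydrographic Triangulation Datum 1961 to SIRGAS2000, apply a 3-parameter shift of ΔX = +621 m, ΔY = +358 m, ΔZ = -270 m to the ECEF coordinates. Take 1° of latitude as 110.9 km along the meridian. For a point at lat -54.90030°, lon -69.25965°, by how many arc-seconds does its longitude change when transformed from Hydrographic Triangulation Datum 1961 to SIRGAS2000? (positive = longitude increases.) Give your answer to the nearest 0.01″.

Δλ = 39.94″

sin φ = -0.818153, cos φ = 0.575001, sin λ = -0.935195, cos λ = 0.354134.
East component: ΔE = −sin λ·ΔX + cos λ·ΔY = −(-0.935195)(621) + (0.354134)(358) = 707.54 m.
1° of latitude spans 110900 m; at latitude φ, 1° of longitude spans that × cos φ = 63767.6 m, so Δλ = 707.54 / 63767.6 × 3600 = 39.944″.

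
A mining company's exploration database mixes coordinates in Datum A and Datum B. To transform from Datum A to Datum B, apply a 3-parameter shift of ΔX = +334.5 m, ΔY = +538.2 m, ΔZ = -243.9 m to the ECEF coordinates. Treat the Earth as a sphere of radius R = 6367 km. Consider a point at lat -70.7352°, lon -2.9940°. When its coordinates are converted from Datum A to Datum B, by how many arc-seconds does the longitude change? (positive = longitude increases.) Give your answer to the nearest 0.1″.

Δλ = 54.5″

sin φ = -0.944004, cos φ = 0.329935, sin λ = -0.052231, cos λ = 0.998635.
East component: ΔE = −sin λ·ΔX + cos λ·ΔY = −(-0.052231)(334.5) + (0.998635)(538.2) = 554.94 m.
1° of latitude spans πR/180 = 111125 m; at latitude φ, 1° of longitude spans that × cos φ = 36664.0 m, so Δλ = 554.94 / 36664.0 × 3600 = 54.489″.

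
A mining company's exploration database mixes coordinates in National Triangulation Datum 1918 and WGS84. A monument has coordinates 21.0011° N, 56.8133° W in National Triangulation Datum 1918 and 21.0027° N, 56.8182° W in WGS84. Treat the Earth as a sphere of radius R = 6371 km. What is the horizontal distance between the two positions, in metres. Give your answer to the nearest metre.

Δφ = 21.0027° − 21.0011° = +0.0016°; Δλ = -56.8182° − -56.8133° = -0.0049°.
1° along a meridian = πR/180 = 111195 m.
ΔN = Δφ × 111195 = 177.9 m; ΔE = Δλ × 111195 × cos(21.0011°) = -0.0049 × 111195 × 0.933574 = -508.7 m.
Distance = √(ΔE² + ΔN²) = √((-508.7)² + 177.9²) = 538.9 m.

539 m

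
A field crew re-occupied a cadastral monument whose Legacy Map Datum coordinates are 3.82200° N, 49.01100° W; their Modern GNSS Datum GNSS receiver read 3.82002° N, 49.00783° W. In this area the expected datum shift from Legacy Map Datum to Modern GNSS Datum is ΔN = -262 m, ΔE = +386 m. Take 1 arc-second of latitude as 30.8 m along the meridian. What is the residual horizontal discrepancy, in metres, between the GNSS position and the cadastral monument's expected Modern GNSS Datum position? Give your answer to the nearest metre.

Observed coordinate differences: Δφ = -0.00198°, Δλ = +0.00317°.
Converting to metres (1° lat = 110880 m, cos φ = 0.997776): observed ΔN = -219.5 m, observed ΔE = 350.7 m.
Subtracting the expected shift leaves a residual of -219.5 − (-262) = 42.5 m north and 350.7 − (386) = -35.3 m east.
Residual distance = √(42.5² + (-35.3)²) = 55.2 m.

55 m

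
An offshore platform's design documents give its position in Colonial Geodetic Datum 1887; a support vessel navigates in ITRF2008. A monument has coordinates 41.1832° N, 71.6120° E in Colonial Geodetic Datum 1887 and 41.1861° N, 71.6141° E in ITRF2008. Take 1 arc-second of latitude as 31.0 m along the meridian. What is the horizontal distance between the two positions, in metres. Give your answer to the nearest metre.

Δφ = 41.1861° − 41.1832° = +0.0029°; Δλ = 71.6141° − 71.6120° = +0.0021°.
1° of latitude = 3600 × 31.00 = 111600 m.
ΔN = Δφ × 111600 = 323.6 m; ΔE = Δλ × 111600 × cos(41.1832°) = +0.0021 × 111600 × 0.752608 = 176.4 m.
Distance = √(ΔE² + ΔN²) = √(176.4² + 323.6²) = 368.6 m.

369 m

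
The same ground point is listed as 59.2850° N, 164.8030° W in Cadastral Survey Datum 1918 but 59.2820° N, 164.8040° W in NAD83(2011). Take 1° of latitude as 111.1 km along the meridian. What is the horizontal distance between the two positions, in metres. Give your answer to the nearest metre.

338 m

Δφ = 59.2820° − 59.2850° = -0.0030°; Δλ = -164.8040° − -164.8030° = -0.0010°.
ΔN = Δφ × 111100 = -333.3 m; ΔE = Δλ × 111100 × cos(59.2850°) = -0.0010 × 111100 × 0.510768 = -56.7 m.
Distance = √(ΔE² + ΔN²) = √((-56.7)² + (-333.3)²) = 338.1 m.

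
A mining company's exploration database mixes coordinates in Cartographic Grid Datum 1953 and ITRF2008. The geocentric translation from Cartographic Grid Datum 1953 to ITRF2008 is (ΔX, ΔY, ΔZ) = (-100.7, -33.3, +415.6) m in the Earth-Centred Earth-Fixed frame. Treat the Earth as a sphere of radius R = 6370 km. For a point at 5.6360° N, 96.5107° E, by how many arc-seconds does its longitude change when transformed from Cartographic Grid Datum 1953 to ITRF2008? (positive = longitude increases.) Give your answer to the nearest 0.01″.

Δλ = 3.38″

sin φ = 0.098208, cos φ = 0.995166, sin λ = 0.993551, cos λ = -0.113389.
East component: ΔE = −sin λ·ΔX + cos λ·ΔY = −(0.993551)(-100.7) + (-0.113389)(-33.3) = 103.83 m.
1° of latitude spans πR/180 = 111177 m; at latitude φ, 1° of longitude spans that × cos φ = 110640.0 m, so Δλ = 103.83 / 110640.0 × 3600 = 3.378″.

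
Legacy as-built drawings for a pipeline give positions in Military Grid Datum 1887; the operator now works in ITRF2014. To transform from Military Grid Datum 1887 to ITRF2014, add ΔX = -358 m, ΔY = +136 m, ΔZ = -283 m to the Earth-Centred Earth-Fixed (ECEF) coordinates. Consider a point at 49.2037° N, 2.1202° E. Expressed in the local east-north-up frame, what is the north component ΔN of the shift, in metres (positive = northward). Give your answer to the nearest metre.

The local north axis is (−sin φ cos λ, −sin φ sin λ, cos φ), giving ΔN = 270.834 − 3.809 − 184.904 = 82.12 m.

ΔN = 82 m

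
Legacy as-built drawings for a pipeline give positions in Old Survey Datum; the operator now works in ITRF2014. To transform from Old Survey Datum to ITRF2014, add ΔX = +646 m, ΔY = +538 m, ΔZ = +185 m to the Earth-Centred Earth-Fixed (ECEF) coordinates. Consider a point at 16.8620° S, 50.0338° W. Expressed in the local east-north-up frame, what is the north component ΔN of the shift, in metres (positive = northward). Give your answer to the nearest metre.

The local north axis is (−sin φ cos λ, −sin φ sin λ, cos φ), giving ΔN = 120.363 − 119.605 + 177.046 = 177.80 m.

ΔN = 178 m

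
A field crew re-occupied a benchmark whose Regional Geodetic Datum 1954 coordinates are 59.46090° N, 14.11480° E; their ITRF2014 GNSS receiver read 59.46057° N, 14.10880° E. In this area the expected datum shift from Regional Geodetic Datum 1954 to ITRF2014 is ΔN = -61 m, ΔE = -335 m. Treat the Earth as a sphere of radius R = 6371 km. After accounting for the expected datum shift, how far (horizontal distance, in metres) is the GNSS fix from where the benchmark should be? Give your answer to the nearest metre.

25 m

Observed coordinate differences: Δφ = -0.00033°, Δλ = -0.00600°.
Converting to metres (1° lat = 111195 m, cos φ = 0.508126): observed ΔN = -36.7 m, observed ΔE = -339.0 m.
Subtracting the expected shift leaves a residual of -36.7 − (-61) = 24.3 m north and -339.0 − (-335) = -4.0 m east.
Residual distance = √(24.3² + (-4.0)²) = 24.6 m.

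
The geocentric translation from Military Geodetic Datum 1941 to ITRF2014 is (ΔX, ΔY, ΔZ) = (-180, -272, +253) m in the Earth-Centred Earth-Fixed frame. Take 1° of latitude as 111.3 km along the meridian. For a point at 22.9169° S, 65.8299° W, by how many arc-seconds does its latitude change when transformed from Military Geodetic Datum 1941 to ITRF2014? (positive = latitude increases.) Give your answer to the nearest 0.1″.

Δφ = 9.7″

sin φ = -0.389396, cos φ = 0.921071, sin λ = -0.912334, cos λ = 0.409447.
North component: ΔN = −sin φ cos λ·ΔX − sin φ sin λ·ΔY + cos φ·ΔZ = −(-0.389396)(0.409447)(-180) − (-0.389396)(-0.912334)(-272) + (0.921071)(253) = 300.96 m.
1° of latitude spans 111300 m, so Δφ = 300.96 / 111300 × 3600 = 9.735″.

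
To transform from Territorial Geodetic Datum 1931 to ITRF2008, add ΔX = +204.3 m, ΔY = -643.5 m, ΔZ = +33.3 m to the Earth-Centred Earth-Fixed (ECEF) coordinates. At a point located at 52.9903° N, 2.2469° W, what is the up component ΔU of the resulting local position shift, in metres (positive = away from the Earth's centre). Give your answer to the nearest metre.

ΔU = 165 m

At φ = 52.9903°, λ = -2.2469°: sin φ = 0.798534, cos φ = 0.601950, sin λ = -0.039206, cos λ = 0.999231.
ΔU = cos φ cos λ·ΔX + cos φ sin λ·ΔY + sin φ·ΔZ = (0.601950)(0.999231)(204.3) + (0.601950)(-0.039206)(-643.5) + (0.798534)(33.3) = 164.66 m.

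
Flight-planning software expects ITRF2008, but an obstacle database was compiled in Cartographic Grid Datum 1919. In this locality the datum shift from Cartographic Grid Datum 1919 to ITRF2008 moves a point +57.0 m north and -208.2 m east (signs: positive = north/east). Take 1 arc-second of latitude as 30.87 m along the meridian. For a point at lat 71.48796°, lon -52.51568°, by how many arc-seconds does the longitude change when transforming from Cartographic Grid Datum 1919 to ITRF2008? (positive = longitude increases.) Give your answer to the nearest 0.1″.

Δλ = -21.2″

At latitude 71.48796°, cos φ = 0.317504.
1″ of longitude at this latitude = 30.87 × cos φ = 9.8013 m, so Δλ = -208.2 / 9.8013 = -21.242″.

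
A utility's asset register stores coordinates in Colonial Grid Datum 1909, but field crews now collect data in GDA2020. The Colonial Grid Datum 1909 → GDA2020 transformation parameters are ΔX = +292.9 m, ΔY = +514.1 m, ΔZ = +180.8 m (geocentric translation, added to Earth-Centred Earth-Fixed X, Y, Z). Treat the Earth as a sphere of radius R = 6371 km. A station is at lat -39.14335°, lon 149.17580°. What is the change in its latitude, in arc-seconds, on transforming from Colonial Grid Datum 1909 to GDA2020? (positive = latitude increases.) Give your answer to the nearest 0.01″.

sin φ = -0.631263, cos φ = 0.775569, sin λ = 0.512406, cos λ = -0.858744.
North component: ΔN = −sin φ cos λ·ΔX − sin φ sin λ·ΔY + cos φ·ΔZ = −(-0.631263)(-0.858744)(292.9) − (-0.631263)(0.512406)(514.1) + (0.775569)(180.8) = 147.74 m.
1° of latitude spans πR/180 = 111195 m, so Δφ = 147.74 / 111195 × 3600 = 4.783″.

Δφ = 4.78″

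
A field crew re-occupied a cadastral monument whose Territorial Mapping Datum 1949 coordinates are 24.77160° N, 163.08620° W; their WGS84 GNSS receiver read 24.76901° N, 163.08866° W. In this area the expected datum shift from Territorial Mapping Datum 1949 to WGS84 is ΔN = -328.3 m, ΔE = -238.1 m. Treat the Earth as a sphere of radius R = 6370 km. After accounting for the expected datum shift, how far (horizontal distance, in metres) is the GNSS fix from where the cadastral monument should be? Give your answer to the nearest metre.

42 m

Observed coordinate differences: Δφ = -0.00259°, Δλ = -0.00246°.
Converting to metres (1° lat = 111177 m, cos φ = 0.907985): observed ΔN = -287.9 m, observed ΔE = -248.3 m.
Subtracting the expected shift leaves a residual of -287.9 − (-328.3) = 40.4 m north and -248.3 − (-238.1) = -10.2 m east.
Residual distance = √(40.4² + (-10.2)²) = 41.6 m.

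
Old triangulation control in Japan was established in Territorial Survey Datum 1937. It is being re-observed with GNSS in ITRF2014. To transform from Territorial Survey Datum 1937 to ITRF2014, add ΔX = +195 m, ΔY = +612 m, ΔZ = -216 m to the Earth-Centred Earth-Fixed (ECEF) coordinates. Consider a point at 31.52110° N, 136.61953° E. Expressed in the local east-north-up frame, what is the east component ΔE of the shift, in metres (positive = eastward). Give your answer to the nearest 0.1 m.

At φ = 31.52110°, λ = 136.61953°: sin φ = 0.522813, cos φ = 0.852448, sin λ = 0.686840, cos λ = -0.726809.
ΔE = −sin λ·ΔX + cos λ·ΔY = −(0.686840)·(195) + (-0.726809)·(612) = -578.74 m.

ΔE = -578.7 m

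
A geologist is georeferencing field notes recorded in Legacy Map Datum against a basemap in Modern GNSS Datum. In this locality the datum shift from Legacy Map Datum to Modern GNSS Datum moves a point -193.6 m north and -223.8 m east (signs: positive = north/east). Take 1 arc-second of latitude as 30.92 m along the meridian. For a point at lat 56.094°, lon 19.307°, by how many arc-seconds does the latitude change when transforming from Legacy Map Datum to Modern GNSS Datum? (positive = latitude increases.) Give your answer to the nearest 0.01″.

1″ of latitude = 30.92 m, so Δφ = -193.6 / 30.92 = -6.261″.

Δφ = -6.26″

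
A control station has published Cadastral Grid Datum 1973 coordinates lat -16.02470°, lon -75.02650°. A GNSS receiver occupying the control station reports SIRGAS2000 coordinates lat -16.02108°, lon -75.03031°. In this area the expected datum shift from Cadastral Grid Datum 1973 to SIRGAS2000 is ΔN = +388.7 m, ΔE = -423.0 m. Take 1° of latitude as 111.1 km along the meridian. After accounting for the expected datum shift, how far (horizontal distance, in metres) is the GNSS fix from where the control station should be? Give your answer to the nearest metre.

21 m

Observed coordinate differences: Δφ = +0.00362°, Δλ = -0.00381°.
Converting to metres (1° lat = 111100 m, cos φ = 0.961143): observed ΔN = 402.2 m, observed ΔE = -406.8 m.
Subtracting the expected shift leaves a residual of 402.2 − (388.7) = 13.5 m north and -406.8 − (-423.0) = 16.2 m east.
Residual distance = √(13.5² + 16.2²) = 21.0 m.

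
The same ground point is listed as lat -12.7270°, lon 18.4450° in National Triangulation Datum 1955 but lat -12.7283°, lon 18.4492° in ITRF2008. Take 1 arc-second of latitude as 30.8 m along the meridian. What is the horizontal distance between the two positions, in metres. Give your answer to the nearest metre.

Δφ = -12.7283° − -12.7270° = -0.0013°; Δλ = 18.4492° − 18.4450° = +0.0042°.
1° of latitude = 3600 × 30.80 = 110880 m.
ΔN = Δφ × 110880 = -144.1 m; ΔE = Δλ × 110880 × cos(-12.7270°) = +0.0042 × 110880 × 0.975431 = 454.3 m.
Distance = √(ΔE² + ΔN²) = √(454.3² + (-144.1)²) = 476.6 m.

477 m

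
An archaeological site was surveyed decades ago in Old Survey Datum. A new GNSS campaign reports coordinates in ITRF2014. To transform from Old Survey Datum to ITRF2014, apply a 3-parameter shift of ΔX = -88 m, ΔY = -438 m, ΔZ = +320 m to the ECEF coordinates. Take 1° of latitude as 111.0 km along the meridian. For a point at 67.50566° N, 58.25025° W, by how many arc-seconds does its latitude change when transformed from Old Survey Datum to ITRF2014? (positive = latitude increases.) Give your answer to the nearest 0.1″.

sin φ = 0.923917, cos φ = 0.382592, sin λ = -0.850355, cos λ = 0.526210.
North component: ΔN = −sin φ cos λ·ΔX − sin φ sin λ·ΔY + cos φ·ΔZ = −(0.923917)(0.526210)(-88) − (0.923917)(-0.850355)(-438) + (0.382592)(320) = -178.91 m.
1° of latitude spans 111000 m, so Δφ = -178.91 / 111000 × 3600 = -5.802″.

Δφ = -5.8″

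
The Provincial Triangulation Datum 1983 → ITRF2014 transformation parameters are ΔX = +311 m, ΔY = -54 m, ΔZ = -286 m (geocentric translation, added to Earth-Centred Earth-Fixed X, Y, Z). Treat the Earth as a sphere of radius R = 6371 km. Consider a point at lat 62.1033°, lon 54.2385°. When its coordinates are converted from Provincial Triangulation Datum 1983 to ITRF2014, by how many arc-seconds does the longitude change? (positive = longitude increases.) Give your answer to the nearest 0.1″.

sin φ = 0.883793, cos φ = 0.467879, sin λ = 0.811457, cos λ = 0.584413.
East component: ΔE = −sin λ·ΔX + cos λ·ΔY = −(0.811457)(311) + (0.584413)(-54) = -283.92 m.
1° of latitude spans πR/180 = 111195 m; at latitude φ, 1° of longitude spans that × cos φ = 52025.8 m, so Δλ = -283.92 / 52025.8 × 3600 = -19.646″.

Δλ = -19.6″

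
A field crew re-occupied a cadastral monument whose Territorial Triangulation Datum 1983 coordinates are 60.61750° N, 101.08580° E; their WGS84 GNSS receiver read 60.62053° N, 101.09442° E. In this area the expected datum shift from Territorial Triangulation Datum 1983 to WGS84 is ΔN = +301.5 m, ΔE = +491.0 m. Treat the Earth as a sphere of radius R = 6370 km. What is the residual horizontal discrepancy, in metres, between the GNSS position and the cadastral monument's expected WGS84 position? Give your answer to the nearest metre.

41 m

Observed coordinate differences: Δφ = +0.00303°, Δλ = +0.00862°.
Converting to metres (1° lat = 111177 m, cos φ = 0.490638): observed ΔN = 336.9 m, observed ΔE = 470.2 m.
Subtracting the expected shift leaves a residual of 336.9 − (301.5) = 35.4 m north and 470.2 − (491.0) = -20.8 m east.
Residual distance = √(35.4² + (-20.8)²) = 41.0 m.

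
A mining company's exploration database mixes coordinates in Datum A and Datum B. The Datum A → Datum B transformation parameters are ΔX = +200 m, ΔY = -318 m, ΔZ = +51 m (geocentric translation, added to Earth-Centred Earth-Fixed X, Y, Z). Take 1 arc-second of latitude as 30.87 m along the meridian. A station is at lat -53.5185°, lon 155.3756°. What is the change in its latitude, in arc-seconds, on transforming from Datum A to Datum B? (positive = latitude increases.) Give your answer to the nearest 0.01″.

sin φ = -0.804049, cos φ = 0.594563, sin λ = 0.416668, cos λ = -0.909059.
North component: ΔN = −sin φ cos λ·ΔX − sin φ sin λ·ΔY + cos φ·ΔZ = −(-0.804049)(-0.909059)(200) − (-0.804049)(0.416668)(-318) + (0.594563)(51) = -222.40 m.
1° of latitude spans 3600 × 30.87 = 111132 m, so Δφ = -222.40 / 111132 × 3600 = -7.204″.

Δφ = -7.20″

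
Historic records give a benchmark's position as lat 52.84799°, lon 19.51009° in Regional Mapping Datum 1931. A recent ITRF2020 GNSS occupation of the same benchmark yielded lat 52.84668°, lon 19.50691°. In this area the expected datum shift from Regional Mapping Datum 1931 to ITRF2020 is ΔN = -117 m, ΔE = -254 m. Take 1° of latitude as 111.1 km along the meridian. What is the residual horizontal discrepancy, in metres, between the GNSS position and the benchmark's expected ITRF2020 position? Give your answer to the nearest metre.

Observed coordinate differences: Δφ = -0.00131°, Δλ = -0.00318°.
Converting to metres (1° lat = 111100 m, cos φ = 0.603932): observed ΔN = -145.5 m, observed ΔE = -213.4 m.
Subtracting the expected shift leaves a residual of -145.5 − (-117) = -28.5 m north and -213.4 − (-254) = 40.6 m east.
Residual distance = √((-28.5)² + 40.6²) = 49.7 m.

50 m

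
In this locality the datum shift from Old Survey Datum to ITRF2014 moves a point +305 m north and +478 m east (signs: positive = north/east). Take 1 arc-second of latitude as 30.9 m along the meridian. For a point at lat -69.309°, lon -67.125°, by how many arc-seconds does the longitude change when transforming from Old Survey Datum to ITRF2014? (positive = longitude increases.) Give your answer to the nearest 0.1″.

At latitude -69.309°, cos φ = 0.353328.
1″ of longitude at this latitude = 30.90 × cos φ = 10.9178 m, so Δλ = 478.0 / 10.9178 = 43.782″.

Δλ = 43.8″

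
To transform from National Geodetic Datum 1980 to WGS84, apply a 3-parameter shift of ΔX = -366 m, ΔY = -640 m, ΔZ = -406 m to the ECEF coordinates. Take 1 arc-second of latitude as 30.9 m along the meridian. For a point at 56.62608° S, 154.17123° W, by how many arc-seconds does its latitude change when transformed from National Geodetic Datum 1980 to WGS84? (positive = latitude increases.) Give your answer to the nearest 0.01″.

Δφ = 9.21″

sin φ = -0.835098, cos φ = 0.550101, sin λ = -0.435683, cos λ = -0.900100.
North component: ΔN = −sin φ cos λ·ΔX − sin φ sin λ·ΔY + cos φ·ΔZ = −(-0.835098)(-0.900100)(-366) − (-0.835098)(-0.435683)(-640) + (0.550101)(-406) = 284.63 m.
1° of latitude spans 3600 × 30.90 = 111240 m, so Δφ = 284.63 / 111240 × 3600 = 9.211″.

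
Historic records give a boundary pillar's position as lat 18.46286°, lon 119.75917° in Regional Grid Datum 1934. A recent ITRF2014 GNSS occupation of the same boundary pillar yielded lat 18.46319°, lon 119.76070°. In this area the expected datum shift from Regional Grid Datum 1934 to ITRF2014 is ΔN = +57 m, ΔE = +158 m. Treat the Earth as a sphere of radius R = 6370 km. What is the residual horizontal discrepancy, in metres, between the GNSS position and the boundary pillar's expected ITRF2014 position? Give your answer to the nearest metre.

Observed coordinate differences: Δφ = +0.00033°, Δλ = +0.00153°.
Converting to metres (1° lat = 111177 m, cos φ = 0.948529): observed ΔN = 36.7 m, observed ΔE = 161.3 m.
Subtracting the expected shift leaves a residual of 36.7 − (57) = -20.3 m north and 161.3 − (158) = 3.3 m east.
Residual distance = √((-20.3)² + 3.3²) = 20.6 m.

21 m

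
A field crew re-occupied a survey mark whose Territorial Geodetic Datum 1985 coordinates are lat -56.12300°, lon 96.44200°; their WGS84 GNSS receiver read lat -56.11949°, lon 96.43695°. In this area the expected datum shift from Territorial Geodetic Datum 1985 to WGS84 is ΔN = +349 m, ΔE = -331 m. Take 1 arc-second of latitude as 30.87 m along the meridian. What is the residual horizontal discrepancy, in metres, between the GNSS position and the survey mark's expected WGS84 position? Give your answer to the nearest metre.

45 m

Observed coordinate differences: Δφ = +0.00351°, Δλ = -0.00505°.
Converting to metres (1° lat = 111132 m, cos φ = 0.557412): observed ΔN = 390.1 m, observed ΔE = -312.8 m.
Subtracting the expected shift leaves a residual of 390.1 − (349) = 41.1 m north and -312.8 − (-331) = 18.2 m east.
Residual distance = √(41.1² + 18.2²) = 44.9 m.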